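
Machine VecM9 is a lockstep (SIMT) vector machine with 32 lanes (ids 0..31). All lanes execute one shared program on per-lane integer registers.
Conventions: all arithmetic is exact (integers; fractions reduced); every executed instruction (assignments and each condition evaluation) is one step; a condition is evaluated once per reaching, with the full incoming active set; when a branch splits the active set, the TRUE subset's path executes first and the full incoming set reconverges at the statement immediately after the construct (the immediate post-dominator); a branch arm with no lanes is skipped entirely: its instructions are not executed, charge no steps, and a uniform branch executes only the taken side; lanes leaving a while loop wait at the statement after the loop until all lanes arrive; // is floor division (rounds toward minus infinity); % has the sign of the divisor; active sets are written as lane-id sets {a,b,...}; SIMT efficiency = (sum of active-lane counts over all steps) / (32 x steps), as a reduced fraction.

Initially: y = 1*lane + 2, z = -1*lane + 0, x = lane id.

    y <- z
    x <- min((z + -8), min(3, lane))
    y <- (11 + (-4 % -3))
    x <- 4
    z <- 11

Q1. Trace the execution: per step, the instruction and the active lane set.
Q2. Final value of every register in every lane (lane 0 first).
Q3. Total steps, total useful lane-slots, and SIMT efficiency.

step 0: y <- z                       {0,1,2,3,4,5,6,7,8,9,10,11,12,13,14,15,16,17,18,19,20,21,22,23,24,25,26,27,28,29,30,31}
step 1: x <- min((z + -8), min(3, lane)) {0,1,2,3,4,5,6,7,8,9,10,11,12,13,14,15,16,17,18,19,20,21,22,23,24,25,26,27,28,29,30,31}
step 2: y <- (11 + (-4 % -3))        {0,1,2,3,4,5,6,7,8,9,10,11,12,13,14,15,16,17,18,19,20,21,22,23,24,25,26,27,28,29,30,31}
step 3: x <- 4                       {0,1,2,3,4,5,6,7,8,9,10,11,12,13,14,15,16,17,18,19,20,21,22,23,24,25,26,27,28,29,30,31}
step 4: z <- 11                      {0,1,2,3,4,5,6,7,8,9,10,11,12,13,14,15,16,17,18,19,20,21,22,23,24,25,26,27,28,29,30,31}

Answer: 5 steps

y: 10,10,10,10,10,10,10,10,10,10,10,10,10,10,10,10,10,10,10,10,10,10,10,10,10,10,10,10,10,10,10,10
z: 11,11,11,11,11,11,11,11,11,11,11,11,11,11,11,11,11,11,11,11,11,11,11,11,11,11,11,11,11,11,11,11
x: 4,4,4,4,4,4,4,4,4,4,4,4,4,4,4,4,4,4,4,4,4,4,4,4,4,4,4,4,4,4,4,4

steps = 5; useful = 160; efficiency = 160/160 = 1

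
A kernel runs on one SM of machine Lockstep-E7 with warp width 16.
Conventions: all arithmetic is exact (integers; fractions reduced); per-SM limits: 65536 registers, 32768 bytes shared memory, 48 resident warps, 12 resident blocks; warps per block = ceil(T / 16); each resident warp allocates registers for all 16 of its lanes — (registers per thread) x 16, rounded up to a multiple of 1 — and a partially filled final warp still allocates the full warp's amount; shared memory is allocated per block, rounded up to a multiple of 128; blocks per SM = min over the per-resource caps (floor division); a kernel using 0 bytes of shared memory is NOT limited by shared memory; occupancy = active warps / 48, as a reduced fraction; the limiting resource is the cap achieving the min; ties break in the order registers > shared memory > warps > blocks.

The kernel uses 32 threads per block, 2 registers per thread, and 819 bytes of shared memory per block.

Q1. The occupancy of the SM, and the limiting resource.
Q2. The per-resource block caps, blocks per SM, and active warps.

Answer: occupancy 1/2, limited by blocks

registers: 1024 blocks
shared memory: 36 blocks
warps: 24 blocks
blocks: 12 blocks

Answer: 12 blocks, 24 active warps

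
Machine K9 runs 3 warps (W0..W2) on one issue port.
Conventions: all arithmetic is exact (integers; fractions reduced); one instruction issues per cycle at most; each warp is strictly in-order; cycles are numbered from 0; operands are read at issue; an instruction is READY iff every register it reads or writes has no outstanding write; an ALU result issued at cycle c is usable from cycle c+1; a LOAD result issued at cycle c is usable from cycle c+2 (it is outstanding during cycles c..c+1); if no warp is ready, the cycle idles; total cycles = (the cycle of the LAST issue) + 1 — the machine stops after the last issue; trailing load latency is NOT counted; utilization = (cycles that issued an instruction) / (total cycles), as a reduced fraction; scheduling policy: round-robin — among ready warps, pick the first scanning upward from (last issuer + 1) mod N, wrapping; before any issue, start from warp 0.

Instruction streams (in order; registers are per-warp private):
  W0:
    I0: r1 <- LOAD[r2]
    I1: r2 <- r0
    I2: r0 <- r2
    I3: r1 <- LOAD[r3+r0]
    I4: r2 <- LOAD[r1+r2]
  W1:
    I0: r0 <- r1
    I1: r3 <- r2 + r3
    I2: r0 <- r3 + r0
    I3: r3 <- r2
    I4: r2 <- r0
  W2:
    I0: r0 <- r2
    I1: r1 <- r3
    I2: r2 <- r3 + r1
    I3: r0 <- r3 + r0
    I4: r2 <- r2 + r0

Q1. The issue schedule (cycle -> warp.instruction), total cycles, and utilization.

cycle 0: W0.I0
cycle 1: W1.I0
cycle 2: W2.I0
cycle 3: W0.I1
cycle 4: W1.I1
cycle 5: W2.I1
cycle 6: W0.I2
cycle 7: W1.I2
cycle 8: W2.I2
cycle 9: W0.I3
cycle 10: W1.I3
cycle 11: W2.I3
cycle 12: W0.I4
cycle 13: W1.I4
cycle 14: W2.I4

Answer: 15 cycles, utilization 1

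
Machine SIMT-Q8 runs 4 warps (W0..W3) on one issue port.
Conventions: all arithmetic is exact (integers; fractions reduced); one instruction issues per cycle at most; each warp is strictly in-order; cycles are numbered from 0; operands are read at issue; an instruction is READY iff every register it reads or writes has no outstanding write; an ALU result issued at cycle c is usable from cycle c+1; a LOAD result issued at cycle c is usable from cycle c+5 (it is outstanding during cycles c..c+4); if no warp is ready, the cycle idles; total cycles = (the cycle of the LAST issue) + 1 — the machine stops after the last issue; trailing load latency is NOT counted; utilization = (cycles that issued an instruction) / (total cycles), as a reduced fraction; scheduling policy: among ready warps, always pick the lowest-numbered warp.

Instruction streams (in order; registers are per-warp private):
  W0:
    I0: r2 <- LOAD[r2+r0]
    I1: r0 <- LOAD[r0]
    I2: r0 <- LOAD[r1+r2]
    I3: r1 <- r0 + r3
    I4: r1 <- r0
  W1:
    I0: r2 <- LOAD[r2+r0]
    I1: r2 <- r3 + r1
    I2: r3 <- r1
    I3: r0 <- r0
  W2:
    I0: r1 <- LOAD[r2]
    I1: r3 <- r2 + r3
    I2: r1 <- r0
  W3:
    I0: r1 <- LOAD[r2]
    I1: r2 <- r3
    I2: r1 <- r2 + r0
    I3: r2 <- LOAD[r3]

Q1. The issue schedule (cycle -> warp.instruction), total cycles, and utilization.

cycle 0: W0.I0
cycle 1: W0.I1
cycle 2: W1.I0
cycle 3: W2.I0
cycle 4: W2.I1
cycle 5: W3.I0
cycle 6: W0.I2
cycle 7: W1.I1
cycle 8: W1.I2
cycle 9: W1.I3
cycle 10: W2.I2
cycle 11: W0.I3
cycle 12: W0.I4
cycle 13: W3.I1
cycle 14: W3.I2
cycle 15: W3.I3

Answer: 16 cycles, utilization 1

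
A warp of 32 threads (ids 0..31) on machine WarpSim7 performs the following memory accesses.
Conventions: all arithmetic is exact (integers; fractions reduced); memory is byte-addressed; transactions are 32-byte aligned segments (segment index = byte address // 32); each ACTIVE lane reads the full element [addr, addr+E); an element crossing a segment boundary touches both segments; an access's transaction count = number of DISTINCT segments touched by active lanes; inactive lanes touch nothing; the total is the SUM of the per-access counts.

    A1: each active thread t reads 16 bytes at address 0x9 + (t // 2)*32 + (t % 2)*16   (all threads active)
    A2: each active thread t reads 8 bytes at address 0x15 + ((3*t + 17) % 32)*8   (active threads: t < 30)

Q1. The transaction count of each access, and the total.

A1: 17 transactions
A2: 9 transactions

Answer: 17,9; total 26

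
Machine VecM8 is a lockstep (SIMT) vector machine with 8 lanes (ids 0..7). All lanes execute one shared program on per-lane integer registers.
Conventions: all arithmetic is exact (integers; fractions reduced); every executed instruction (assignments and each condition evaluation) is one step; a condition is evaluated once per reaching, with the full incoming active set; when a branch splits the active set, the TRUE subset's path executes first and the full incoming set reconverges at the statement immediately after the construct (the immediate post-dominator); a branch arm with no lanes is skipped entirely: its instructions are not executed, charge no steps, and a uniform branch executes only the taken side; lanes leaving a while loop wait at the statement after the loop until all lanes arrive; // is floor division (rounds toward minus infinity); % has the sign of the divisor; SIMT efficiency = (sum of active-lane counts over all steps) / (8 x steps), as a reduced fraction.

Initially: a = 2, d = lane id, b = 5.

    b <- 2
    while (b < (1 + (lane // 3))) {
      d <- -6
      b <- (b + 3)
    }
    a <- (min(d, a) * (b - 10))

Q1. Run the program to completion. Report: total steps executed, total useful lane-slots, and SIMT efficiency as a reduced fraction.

Answer: 6 steps, 30 useful, 5/8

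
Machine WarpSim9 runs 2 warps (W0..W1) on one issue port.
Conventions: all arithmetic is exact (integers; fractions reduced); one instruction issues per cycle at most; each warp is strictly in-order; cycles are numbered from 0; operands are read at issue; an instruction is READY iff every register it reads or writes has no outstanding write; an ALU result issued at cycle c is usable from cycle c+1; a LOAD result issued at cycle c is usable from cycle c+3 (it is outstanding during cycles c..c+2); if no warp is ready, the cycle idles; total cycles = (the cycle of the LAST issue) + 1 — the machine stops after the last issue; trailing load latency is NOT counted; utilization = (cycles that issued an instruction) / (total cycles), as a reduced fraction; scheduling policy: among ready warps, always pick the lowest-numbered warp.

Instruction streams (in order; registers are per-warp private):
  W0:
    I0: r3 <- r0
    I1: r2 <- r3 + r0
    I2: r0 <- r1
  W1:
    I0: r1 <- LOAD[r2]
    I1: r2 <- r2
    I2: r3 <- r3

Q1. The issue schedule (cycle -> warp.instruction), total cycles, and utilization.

cycle 0: W0.I0
cycle 1: W0.I1
cycle 2: W0.I2
cycle 3: W1.I0
cycle 4: W1.I1
cycle 5: W1.I2

Answer: 6 cycles, utilization 1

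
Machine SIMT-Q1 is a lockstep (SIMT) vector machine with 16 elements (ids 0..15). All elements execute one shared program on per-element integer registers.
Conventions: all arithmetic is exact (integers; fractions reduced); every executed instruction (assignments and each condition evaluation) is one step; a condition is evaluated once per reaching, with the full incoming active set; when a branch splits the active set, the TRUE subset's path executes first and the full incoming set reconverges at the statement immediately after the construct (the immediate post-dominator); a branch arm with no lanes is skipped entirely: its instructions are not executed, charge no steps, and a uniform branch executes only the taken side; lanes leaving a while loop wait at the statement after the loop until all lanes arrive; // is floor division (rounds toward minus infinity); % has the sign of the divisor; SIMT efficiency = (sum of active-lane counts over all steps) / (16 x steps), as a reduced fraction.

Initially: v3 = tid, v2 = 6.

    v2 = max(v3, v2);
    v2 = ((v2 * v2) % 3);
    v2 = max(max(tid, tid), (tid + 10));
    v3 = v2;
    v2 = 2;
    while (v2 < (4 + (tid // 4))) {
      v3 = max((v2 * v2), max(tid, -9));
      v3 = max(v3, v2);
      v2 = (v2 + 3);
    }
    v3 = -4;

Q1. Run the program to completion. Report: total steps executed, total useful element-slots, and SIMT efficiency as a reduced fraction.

Answer: 15 steps, 208 useful, 13/15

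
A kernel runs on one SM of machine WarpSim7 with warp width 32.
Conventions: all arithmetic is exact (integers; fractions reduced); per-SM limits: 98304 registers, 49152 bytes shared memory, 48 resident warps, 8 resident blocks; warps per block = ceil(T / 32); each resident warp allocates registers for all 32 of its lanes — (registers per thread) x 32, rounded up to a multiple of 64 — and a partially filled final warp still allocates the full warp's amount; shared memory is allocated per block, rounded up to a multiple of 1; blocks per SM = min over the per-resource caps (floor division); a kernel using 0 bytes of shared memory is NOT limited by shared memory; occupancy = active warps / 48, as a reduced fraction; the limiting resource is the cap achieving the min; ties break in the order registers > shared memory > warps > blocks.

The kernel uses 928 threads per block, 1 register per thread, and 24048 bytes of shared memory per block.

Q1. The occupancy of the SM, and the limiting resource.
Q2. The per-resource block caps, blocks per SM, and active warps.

Answer: occupancy 29/48, limited by warps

registers: 52 blocks
shared memory: 2 blocks
warps: 1 block
blocks: 8 blocks

Answer: 1 block, 29 active warps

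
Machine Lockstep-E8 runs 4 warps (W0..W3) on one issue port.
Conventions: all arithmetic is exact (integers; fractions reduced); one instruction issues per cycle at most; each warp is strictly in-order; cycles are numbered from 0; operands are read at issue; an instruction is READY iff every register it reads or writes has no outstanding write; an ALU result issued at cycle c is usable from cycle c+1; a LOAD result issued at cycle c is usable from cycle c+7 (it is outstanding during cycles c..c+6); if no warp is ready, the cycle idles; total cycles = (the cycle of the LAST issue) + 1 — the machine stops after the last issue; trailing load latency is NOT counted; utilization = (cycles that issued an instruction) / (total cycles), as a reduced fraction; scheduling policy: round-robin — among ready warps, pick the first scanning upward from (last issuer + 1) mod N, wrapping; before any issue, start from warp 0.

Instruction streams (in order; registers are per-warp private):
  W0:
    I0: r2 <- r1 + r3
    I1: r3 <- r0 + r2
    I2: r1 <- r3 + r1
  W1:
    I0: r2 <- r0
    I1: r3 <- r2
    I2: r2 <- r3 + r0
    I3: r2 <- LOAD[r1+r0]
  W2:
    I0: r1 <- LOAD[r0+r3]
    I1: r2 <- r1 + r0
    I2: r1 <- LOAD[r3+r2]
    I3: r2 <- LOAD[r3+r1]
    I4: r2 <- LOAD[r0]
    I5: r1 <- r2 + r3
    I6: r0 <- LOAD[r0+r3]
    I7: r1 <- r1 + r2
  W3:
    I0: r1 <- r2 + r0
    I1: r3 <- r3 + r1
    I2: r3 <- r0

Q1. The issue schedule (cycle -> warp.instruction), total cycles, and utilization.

cycle 0: W0.I0
cycle 1: W1.I0
cycle 2: W2.I0
cycle 3: W3.I0
cycle 4: W0.I1
cycle 5: W1.I1
cycle 6: W3.I1
cycle 7: W0.I2
cycle 8: W1.I2
cycle 9: W2.I1
cycle 10: W3.I2
cycle 11: W1.I3
cycle 12: W2.I2
cycle 13: idle
cycle 14: idle
cycle 15: idle
cycle 16: idle
cycle 17: idle
cycle 18: idle
cycle 19: W2.I3
cycle 20: idle
cycle 21: idle
cycle 22: idle
cycle 23: idle
cycle 24: idle
cycle 25: idle
cycle 26: W2.I4
cycle 27: idle
cycle 28: idle
cycle 29: idle
cycle 30: idle
cycle 31: idle
cycle 32: idle
cycle 33: W2.I5
cycle 34: W2.I6
cycle 35: W2.I7

Answer: 36 cycles, utilization 1/2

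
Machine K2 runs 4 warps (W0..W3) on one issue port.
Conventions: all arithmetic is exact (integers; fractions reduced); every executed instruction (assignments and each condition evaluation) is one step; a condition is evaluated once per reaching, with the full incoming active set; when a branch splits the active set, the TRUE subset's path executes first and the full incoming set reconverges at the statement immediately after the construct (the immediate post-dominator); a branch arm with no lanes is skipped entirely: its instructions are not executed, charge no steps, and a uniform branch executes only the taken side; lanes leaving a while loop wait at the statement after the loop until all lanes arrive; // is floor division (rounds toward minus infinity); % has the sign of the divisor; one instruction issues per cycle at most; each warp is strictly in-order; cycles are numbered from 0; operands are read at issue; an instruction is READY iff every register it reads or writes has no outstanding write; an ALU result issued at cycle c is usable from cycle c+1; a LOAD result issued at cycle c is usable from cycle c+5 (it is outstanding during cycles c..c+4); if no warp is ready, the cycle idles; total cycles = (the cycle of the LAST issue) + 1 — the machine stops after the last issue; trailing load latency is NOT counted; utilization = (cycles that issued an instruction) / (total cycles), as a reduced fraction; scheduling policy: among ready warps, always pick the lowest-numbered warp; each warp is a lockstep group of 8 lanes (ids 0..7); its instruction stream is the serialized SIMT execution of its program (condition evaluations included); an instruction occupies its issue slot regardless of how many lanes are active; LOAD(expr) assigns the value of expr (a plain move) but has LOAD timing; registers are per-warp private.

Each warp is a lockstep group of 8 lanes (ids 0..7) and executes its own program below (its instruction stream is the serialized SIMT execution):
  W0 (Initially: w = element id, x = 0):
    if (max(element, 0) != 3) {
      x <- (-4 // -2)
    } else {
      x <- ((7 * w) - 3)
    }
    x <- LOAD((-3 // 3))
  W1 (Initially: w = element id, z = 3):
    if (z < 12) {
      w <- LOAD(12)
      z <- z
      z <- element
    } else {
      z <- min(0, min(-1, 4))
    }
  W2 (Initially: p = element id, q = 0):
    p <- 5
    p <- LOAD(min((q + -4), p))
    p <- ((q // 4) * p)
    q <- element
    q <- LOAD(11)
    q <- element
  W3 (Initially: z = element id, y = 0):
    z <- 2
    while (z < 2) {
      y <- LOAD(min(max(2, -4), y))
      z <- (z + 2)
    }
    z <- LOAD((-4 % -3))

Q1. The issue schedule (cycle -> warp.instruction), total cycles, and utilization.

cycle 0: W0.I0
cycle 1: W0.I1
cycle 2: W0.I2
cycle 3: W0.I3
cycle 4: W1.I0
cycle 5: W1.I1
cycle 6: W1.I2
cycle 7: W1.I3
cycle 8: W2.I0
cycle 9: W2.I1
cycle 10: W3.I0
cycle 11: W3.I1
cycle 12: W3.I2
cycle 13: idle
cycle 14: W2.I2
cycle 15: W2.I3
cycle 16: W2.I4
cycle 17: idle
cycle 18: idle
cycle 19: idle
cycle 20: idle
cycle 21: W2.I5

Answer: 22 cycles, utilization 17/22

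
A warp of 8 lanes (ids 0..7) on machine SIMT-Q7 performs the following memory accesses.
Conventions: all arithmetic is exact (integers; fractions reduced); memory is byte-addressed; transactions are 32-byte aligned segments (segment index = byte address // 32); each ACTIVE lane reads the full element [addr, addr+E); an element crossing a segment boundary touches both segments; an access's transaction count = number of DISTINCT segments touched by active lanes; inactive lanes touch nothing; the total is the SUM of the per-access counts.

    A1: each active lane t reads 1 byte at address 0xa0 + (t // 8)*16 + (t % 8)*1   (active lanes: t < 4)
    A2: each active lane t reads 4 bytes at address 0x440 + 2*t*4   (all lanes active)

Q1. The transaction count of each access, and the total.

A1: 1 transaction
A2: 2 transactions

Answer: 1,2; total 3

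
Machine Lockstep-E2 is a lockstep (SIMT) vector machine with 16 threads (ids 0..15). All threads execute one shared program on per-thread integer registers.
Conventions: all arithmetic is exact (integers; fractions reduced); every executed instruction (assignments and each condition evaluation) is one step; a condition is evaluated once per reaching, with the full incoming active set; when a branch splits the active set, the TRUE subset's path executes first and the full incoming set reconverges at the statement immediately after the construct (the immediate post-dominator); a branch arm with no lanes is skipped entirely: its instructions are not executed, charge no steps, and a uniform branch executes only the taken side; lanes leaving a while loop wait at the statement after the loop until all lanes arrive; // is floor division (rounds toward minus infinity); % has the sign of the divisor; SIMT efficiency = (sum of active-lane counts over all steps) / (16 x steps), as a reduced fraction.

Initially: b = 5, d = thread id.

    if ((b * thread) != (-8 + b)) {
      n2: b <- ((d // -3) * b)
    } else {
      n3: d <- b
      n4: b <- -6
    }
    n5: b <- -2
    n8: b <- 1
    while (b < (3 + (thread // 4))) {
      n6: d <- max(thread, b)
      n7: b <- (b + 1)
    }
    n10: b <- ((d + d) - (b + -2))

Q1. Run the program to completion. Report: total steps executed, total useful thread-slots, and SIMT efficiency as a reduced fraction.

Answer: 21 steps, 264 useful, 11/14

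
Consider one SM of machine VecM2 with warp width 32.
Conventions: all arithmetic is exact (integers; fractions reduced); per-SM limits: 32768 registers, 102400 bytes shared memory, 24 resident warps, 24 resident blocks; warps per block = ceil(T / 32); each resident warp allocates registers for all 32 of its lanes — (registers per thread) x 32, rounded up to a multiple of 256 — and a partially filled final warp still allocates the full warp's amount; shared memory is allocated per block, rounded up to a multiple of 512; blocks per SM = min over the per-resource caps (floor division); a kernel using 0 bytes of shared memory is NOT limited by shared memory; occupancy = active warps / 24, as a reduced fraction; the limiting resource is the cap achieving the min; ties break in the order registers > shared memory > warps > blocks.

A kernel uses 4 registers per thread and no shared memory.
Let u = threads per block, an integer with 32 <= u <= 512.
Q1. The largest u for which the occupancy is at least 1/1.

Answer: u = 384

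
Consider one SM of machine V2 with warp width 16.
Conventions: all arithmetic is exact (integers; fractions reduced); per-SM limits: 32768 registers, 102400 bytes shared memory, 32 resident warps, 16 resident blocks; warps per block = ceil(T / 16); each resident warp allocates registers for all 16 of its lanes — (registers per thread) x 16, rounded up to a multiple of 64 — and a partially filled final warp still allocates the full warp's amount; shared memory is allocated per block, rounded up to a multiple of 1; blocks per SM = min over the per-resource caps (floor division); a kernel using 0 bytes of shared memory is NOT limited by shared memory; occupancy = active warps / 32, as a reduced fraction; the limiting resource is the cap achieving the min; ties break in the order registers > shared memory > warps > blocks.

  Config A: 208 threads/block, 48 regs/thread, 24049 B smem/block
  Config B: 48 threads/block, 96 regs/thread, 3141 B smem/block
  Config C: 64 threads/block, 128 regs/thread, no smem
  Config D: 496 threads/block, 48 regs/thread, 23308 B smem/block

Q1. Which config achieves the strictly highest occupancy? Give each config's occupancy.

occupancies: A 13/16, B 21/32, C 1/2, D 31/32

Answer: D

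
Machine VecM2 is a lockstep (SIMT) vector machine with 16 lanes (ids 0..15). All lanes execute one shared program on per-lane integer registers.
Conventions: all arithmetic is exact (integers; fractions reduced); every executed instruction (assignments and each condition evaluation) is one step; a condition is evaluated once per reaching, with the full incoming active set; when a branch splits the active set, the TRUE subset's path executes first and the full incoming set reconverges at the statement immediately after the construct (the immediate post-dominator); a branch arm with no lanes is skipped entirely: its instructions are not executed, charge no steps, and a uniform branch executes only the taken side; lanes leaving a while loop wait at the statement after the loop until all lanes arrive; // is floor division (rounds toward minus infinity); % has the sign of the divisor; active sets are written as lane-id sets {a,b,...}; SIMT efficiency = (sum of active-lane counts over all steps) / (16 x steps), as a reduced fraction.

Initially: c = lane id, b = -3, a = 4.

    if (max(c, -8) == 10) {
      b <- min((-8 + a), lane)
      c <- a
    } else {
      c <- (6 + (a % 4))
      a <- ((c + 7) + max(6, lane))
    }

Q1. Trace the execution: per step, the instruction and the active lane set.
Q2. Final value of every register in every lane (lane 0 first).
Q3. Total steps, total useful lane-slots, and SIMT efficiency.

step 0: eval (max(c, -8) == 10)      {0,1,2,3,4,5,6,7,8,9,10,11,12,13,14,15}
step 1: b <- min((-8 + a), lane)     {10}
step 2: c <- a                       {10}
step 3: c <- (6 + (a % 4))           {0,1,2,3,4,5,6,7,8,9,11,12,13,14,15}
step 4: a <- ((c + 7) + max(6, lane)) {0,1,2,3,4,5,6,7,8,9,11,12,13,14,15}

Answer: 5 steps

c: 6,6,6,6,6,6,6,6,6,6,4,6,6,6,6,6
b: -3,-3,-3,-3,-3,-3,-3,-3,-3,-3,-4,-3,-3,-3,-3,-3
a: 19,19,19,19,19,19,19,20,21,22,4,24,25,26,27,28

steps = 5; useful = 48; efficiency = 48/80 = 3/5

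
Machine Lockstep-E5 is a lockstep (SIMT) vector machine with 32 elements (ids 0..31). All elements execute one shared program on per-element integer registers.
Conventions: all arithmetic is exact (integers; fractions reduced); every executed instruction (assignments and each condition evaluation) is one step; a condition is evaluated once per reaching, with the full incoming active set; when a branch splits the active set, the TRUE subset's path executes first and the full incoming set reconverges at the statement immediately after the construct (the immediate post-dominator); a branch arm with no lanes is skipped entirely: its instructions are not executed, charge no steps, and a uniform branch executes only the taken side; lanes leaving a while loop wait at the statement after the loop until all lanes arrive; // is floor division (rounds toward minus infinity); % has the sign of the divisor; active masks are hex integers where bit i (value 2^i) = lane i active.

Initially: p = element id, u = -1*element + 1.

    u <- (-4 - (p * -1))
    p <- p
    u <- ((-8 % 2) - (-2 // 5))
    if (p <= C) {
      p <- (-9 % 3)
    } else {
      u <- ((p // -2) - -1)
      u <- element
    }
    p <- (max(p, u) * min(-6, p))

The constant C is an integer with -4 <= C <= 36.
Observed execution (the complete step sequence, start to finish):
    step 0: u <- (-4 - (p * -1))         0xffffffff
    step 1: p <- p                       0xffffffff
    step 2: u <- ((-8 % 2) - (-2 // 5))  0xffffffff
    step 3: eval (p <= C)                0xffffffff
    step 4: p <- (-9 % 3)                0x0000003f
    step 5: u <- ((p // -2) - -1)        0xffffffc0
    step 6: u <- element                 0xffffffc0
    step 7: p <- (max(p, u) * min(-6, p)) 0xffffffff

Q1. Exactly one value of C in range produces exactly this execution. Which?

Answer: C = 5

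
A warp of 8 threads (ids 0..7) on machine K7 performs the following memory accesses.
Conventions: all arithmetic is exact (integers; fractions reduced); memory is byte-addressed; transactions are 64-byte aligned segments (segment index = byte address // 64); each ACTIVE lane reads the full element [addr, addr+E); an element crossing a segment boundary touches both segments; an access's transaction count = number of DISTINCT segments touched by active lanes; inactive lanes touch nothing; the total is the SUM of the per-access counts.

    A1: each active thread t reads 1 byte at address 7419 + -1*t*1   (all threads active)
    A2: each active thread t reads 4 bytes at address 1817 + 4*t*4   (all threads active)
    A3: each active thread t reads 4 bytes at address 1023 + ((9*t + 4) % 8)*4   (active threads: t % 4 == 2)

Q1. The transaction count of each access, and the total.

A1: 1 transaction
A2: 3 transactions
A3: 1 transaction

Answer: 1,3,1; total 5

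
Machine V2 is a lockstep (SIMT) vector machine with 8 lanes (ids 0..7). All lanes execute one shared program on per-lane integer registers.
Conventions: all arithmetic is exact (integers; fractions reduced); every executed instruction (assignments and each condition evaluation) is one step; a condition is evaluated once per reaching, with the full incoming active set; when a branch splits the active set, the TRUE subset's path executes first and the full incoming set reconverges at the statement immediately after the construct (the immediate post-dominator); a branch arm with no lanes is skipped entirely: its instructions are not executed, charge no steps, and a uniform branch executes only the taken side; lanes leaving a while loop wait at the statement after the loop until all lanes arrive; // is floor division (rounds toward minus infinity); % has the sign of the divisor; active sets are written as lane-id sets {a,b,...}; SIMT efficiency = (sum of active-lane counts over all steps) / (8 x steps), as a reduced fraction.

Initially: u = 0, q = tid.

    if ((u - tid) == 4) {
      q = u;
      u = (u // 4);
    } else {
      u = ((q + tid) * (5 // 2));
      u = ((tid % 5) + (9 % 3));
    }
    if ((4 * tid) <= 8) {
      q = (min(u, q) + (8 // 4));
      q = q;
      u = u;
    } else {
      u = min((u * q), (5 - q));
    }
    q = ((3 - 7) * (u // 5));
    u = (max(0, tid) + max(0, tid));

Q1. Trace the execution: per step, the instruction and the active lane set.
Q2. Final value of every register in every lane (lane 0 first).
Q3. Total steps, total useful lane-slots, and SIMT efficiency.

step 0: eval ((u - tid) == 4)        {0,1,2,3,4,5,6,7}
step 1: u <- ((q + tid) * (5 // 2))  {0,1,2,3,4,5,6,7}
step 2: u <- ((tid % 5) + (9 % 3))   {0,1,2,3,4,5,6,7}
step 3: eval ((4 * tid) <= 8)        {0,1,2,3,4,5,6,7}
step 4: q <- (min(u, q) + (8 // 4))  {0,1,2}
step 5: q <- q                       {0,1,2}
step 6: u <- u                       {0,1,2}
step 7: u <- min((u * q), (5 - q))   {3,4,5,6,7}
step 8: q <- ((3 - 7) * (u // 5))    {0,1,2,3,4,5,6,7}
step 9: u <- (max(0, tid) + max(0, tid)) {0,1,2,3,4,5,6,7}

Answer: 10 steps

u: 0,2,4,6,8,10,12,14
q: 0,0,0,0,0,0,4,4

steps = 10; useful = 62; efficiency = 62/80 = 31/40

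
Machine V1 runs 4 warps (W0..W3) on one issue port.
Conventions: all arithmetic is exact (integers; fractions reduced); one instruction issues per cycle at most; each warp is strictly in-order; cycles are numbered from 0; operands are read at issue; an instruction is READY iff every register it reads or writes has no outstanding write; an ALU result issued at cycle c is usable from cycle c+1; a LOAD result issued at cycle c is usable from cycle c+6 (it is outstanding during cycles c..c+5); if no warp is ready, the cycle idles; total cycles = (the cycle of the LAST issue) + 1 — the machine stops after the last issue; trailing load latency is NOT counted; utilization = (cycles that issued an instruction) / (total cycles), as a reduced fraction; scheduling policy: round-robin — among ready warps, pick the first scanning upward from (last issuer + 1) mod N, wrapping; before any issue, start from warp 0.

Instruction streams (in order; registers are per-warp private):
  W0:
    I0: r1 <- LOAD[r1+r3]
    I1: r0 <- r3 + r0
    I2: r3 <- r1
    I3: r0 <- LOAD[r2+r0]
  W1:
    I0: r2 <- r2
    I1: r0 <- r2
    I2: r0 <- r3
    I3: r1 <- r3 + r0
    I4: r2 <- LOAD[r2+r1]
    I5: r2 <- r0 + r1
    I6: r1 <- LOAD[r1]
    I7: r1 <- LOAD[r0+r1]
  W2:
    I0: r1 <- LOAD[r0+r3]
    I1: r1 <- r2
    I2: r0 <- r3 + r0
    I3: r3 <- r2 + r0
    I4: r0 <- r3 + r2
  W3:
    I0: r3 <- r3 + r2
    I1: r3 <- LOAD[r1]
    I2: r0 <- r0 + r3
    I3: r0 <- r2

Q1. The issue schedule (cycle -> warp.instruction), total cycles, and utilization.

cycle 0: W0.I0
cycle 1: W1.I0
cycle 2: W2.I0
cycle 3: W3.I0
cycle 4: W0.I1
cycle 5: W1.I1
cycle 6: W3.I1
cycle 7: W0.I2
cycle 8: W1.I2
cycle 9: W2.I1
cycle 10: W0.I3
cycle 11: W1.I3
cycle 12: W2.I2
cycle 13: W3.I2
cycle 14: W1.I4
cycle 15: W2.I3
cycle 16: W3.I3
cycle 17: W2.I4
cycle 18: idle
cycle 19: idle
cycle 20: W1.I5
cycle 21: W1.I6
cycle 22: idle
cycle 23: idle
cycle 24: idle
cycle 25: idle
cycle 26: idle
cycle 27: W1.I7

Answer: 28 cycles, utilization 3/4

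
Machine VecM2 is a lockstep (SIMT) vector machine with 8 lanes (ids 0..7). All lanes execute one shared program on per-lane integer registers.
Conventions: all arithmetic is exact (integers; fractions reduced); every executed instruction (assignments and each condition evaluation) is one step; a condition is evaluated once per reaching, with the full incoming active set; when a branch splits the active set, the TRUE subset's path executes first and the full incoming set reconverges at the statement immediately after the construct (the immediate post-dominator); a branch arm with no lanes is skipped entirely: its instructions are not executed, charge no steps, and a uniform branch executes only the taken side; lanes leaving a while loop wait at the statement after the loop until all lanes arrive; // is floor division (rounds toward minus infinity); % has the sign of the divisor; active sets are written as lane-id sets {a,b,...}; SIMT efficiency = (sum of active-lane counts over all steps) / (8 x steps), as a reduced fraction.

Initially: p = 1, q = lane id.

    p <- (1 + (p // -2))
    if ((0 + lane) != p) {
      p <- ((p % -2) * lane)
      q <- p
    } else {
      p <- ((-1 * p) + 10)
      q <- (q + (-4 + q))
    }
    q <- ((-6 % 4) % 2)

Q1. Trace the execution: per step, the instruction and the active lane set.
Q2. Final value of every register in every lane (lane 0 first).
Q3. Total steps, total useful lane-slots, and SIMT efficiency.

step 0: p <- (1 + (p // -2))         {0,1,2,3,4,5,6,7}
step 1: eval ((0 + lane) != p)       {0,1,2,3,4,5,6,7}
step 2: p <- ((p % -2) * lane)       {1,2,3,4,5,6,7}
step 3: q <- p                       {1,2,3,4,5,6,7}
step 4: p <- ((-1 * p) + 10)         {0}
step 5: q <- (q + (-4 + q))          {0}
step 6: q <- ((-6 % 4) % 2)          {0,1,2,3,4,5,6,7}

Answer: 7 steps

p: 10,0,0,0,0,0,0,0
q: 0,0,0,0,0,0,0,0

steps = 7; useful = 40; efficiency = 40/56 = 5/7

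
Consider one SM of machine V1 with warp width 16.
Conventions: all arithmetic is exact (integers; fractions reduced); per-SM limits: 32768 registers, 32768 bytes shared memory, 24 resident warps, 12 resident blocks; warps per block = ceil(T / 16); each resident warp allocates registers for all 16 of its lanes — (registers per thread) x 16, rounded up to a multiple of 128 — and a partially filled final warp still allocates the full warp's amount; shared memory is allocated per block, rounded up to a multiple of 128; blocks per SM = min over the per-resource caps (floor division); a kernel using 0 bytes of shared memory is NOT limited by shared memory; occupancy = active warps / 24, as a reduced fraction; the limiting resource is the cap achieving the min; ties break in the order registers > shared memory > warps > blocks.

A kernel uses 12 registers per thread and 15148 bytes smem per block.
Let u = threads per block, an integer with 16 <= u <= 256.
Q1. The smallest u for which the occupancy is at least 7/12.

Answer: u = 97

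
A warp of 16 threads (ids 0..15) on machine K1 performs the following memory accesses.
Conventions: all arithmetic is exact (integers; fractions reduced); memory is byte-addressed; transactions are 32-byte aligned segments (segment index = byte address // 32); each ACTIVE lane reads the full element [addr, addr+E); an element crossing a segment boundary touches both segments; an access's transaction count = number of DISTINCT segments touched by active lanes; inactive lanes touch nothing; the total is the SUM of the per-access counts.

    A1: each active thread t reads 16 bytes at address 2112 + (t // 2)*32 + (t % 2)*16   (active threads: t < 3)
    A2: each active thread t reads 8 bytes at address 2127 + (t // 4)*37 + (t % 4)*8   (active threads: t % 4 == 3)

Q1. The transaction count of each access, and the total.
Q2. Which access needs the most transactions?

A1: 2 transactions
A2: 4 transactions

Answer: 2,4; total 6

Answer: A2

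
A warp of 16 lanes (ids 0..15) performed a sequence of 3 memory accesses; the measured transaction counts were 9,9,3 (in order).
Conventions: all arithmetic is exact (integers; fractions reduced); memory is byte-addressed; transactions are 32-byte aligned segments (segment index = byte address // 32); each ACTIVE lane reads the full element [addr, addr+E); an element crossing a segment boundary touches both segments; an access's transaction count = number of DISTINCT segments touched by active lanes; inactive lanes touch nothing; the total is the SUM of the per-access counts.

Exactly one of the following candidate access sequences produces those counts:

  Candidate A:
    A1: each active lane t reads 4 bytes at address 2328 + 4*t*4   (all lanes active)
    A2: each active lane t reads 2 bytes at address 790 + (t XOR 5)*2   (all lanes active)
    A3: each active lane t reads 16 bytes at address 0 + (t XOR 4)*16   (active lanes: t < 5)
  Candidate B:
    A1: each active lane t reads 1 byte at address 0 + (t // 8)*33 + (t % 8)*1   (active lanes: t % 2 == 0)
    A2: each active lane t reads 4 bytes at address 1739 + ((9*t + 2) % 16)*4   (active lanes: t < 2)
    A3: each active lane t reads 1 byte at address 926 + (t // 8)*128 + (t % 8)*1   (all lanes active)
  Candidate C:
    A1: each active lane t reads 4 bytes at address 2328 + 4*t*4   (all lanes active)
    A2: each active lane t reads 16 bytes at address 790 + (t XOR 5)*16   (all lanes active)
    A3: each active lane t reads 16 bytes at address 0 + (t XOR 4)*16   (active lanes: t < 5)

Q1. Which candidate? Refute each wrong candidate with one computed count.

A: A2 gives 2 transactions, not 9
B: A1 gives 2 transactions, not 9
C: all counts match (9,9,3)

Answer: C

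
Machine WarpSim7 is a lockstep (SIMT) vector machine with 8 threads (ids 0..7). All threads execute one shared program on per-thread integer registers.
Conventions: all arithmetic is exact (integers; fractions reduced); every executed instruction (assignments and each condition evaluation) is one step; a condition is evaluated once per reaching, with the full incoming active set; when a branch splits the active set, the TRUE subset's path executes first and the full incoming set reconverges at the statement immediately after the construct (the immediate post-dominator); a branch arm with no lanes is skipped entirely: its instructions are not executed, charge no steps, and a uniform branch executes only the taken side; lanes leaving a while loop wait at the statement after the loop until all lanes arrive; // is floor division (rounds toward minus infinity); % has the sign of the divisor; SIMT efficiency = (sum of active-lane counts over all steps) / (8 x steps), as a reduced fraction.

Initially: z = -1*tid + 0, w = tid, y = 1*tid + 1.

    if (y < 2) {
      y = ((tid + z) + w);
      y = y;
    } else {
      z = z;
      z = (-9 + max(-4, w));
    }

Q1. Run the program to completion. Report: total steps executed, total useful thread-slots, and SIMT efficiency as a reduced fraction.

Answer: 5 steps, 24 useful, 3/5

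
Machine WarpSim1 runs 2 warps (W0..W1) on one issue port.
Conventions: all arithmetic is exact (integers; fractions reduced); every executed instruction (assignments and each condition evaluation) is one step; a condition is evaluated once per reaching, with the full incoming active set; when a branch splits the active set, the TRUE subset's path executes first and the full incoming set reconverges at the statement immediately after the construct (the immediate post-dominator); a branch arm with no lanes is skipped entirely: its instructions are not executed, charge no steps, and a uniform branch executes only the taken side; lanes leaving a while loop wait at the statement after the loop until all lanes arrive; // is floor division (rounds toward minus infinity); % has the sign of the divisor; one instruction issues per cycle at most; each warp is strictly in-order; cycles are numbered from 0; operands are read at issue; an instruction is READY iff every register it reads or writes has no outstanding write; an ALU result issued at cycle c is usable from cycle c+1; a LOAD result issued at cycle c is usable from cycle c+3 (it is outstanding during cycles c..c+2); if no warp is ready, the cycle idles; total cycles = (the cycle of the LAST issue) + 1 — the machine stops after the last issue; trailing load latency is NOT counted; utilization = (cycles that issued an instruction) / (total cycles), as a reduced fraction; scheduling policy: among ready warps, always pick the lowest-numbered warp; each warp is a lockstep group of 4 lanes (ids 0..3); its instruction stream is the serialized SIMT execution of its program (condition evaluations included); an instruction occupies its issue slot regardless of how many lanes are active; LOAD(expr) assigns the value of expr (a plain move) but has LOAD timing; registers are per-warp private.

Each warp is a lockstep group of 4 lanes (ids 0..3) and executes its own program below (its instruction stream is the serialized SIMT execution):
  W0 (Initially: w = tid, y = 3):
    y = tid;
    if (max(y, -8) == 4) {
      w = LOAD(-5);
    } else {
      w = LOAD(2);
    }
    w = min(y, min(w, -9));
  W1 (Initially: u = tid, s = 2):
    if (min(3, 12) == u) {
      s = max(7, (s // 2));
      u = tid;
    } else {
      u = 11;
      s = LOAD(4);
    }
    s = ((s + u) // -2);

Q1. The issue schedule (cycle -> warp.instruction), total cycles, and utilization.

cycle 0: W0.I0
cycle 1: W0.I1
cycle 2: W0.I2
cycle 3: W1.I0
cycle 4: W1.I1
cycle 5: W0.I3
cycle 6: W1.I2
cycle 7: W1.I3
cycle 8: W1.I4
cycle 9: idle
cycle 10: idle
cycle 11: W1.I5

Answer: 12 cycles, utilization 5/6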